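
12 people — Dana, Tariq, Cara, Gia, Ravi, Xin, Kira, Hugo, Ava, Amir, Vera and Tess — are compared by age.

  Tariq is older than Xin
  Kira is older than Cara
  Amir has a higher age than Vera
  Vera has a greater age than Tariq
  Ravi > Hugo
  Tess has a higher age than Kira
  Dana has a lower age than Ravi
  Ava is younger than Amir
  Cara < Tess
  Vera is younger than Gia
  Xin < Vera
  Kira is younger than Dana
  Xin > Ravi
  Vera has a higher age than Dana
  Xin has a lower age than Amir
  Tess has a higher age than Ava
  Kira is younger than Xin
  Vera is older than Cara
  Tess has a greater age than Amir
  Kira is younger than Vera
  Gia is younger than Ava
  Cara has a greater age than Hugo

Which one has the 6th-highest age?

Chaining the given pairs: Hugo < Cara < Kira < Dana < Ravi < Xin < Tariq < Vera < Gia < Ava < Amir < Tess.
The 6th largest is Tariq.

Tariq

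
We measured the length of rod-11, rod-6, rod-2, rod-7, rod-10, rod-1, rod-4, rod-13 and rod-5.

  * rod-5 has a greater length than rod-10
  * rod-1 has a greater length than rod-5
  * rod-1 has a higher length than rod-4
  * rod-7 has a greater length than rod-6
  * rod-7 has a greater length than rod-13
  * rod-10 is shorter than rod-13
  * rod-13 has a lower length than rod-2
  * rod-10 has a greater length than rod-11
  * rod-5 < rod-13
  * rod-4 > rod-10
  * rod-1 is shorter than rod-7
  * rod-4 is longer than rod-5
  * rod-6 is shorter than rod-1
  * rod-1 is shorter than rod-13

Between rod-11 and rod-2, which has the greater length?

rod-11 < rod-10 < rod-5 < rod-4 < rod-1 < rod-13 < rod-2, by transitivity through rod-10, rod-5, rod-4, rod-1, rod-13.
So rod-11 < rod-2; rod-2 is the longer of the two.

rod-2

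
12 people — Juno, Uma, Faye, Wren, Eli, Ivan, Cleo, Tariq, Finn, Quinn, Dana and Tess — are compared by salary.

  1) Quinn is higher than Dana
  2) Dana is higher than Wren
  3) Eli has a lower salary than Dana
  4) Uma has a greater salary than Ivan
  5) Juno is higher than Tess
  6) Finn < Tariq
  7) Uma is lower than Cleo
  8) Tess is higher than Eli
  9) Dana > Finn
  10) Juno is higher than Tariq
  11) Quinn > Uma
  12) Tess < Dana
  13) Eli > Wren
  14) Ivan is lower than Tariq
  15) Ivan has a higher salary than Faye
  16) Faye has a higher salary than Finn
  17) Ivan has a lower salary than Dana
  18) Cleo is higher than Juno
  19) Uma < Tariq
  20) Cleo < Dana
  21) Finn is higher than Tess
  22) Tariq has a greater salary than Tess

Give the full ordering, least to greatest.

Each adjacent pair is fixed by a given relation: Wren < Eli; Eli < Tess; Tess < Finn; Finn < Faye; Faye < Ivan; Ivan < Uma; Uma < Tariq; Tariq < Juno; Juno < Cleo; Cleo < Dana; Dana < Quinn. Chaining them end to end gives the full order.

Wren < Eli < Tess < Finn < Faye < Ivan < Uma < Tariq < Juno < Cleo < Dana < Quinn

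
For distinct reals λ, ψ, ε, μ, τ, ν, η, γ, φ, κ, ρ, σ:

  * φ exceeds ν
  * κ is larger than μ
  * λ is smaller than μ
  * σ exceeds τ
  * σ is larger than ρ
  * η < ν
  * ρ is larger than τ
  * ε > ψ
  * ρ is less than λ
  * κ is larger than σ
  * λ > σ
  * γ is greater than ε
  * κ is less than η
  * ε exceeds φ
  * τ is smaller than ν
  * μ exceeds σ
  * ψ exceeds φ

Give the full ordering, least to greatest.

τ < ρ < σ < λ < μ < κ < η < ν < φ < ψ < ε < γ

Each adjacent pair is fixed by a given relation: τ < ρ; ρ < σ; σ < λ; λ < μ; μ < κ; κ < η; η < ν; ν < φ; φ < ψ; ψ < ε; ε < γ. Chaining them end to end gives the full order.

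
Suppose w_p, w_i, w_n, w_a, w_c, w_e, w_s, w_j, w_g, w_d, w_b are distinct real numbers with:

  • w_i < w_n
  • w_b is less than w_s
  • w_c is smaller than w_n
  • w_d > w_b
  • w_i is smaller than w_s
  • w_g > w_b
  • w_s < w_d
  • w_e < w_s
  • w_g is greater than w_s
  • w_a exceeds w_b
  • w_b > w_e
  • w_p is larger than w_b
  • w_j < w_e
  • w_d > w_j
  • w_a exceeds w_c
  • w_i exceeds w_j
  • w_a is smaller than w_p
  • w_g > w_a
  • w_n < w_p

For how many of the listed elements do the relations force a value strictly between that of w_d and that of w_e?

2

The relations place w_e below w_d. An element lies strictly between them when it is forced above w_e and also forced below w_d.
Above w_e: {w_b, w_a, w_s, w_p, w_g}. Below w_d: {w_j, w_i, w_b, w_s}.
Intersection: {w_b, w_s} — 2.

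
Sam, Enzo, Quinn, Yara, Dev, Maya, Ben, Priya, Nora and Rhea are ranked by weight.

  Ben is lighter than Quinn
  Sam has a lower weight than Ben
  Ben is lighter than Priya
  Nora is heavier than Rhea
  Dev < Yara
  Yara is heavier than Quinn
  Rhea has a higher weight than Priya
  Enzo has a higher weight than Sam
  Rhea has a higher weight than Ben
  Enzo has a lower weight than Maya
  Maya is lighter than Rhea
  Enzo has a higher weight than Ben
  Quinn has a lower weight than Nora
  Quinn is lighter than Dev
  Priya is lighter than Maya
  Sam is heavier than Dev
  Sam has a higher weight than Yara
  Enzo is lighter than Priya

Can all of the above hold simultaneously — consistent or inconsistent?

inconsistent

Chaining the given relations yields Ben < Quinn < Dev < Yara < Sam, so Ben < Sam. But one relation states Sam < Ben. These cannot both hold.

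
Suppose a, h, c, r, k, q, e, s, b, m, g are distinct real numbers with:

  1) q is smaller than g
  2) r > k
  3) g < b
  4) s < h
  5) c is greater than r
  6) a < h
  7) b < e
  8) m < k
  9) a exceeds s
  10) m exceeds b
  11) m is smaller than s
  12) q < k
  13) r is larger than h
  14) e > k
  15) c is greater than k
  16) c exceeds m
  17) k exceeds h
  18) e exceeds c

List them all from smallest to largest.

Each adjacent pair is fixed by a given relation: q < g; g < b; b < m; m < s; s < a; a < h; h < k; k < r; r < c; c < e. Chaining them end to end gives the full order.

q < g < b < m < s < a < h < k < r < c < e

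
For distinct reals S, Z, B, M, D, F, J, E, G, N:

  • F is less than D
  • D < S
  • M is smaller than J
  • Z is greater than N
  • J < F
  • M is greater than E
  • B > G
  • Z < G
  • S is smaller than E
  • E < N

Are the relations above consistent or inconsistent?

inconsistent

Chaining the given relations yields M < J < F < D < S < E, so M < E. But one relation states E < M. These cannot both hold.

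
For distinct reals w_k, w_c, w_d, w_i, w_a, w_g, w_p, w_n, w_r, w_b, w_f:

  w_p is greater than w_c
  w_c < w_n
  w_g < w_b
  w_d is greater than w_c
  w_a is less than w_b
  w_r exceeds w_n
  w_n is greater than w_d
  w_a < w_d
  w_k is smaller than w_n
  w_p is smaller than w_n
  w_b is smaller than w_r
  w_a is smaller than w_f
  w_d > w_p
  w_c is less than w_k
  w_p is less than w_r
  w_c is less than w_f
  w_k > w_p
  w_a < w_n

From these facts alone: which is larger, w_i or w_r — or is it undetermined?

undetermined

Following every chain through w_i: nothing is chained to w_i.
w_r is not reached, and no chain runs the other way from w_r to w_i.
So the given relations leave the order of w_i and w_r undetermined.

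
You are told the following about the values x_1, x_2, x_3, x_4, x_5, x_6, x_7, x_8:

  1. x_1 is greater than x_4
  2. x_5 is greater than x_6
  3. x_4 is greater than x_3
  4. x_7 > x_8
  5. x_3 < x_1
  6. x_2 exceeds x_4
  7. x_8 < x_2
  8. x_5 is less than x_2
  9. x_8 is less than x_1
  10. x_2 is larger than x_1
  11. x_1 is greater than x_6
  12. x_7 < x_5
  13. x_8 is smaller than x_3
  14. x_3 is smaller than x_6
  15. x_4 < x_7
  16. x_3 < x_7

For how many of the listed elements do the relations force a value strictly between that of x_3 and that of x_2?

Chaining upward from x_3 reaches: x_6, x_4, x_7, x_1, x_5.
Chaining downward from x_2 reaches: x_8, x_6, x_4, x_7, x_1, x_5.
Strictly between x_3 and x_2 are those in both lists: x_6, x_4, x_7, x_1, x_5 — 5 elements.

5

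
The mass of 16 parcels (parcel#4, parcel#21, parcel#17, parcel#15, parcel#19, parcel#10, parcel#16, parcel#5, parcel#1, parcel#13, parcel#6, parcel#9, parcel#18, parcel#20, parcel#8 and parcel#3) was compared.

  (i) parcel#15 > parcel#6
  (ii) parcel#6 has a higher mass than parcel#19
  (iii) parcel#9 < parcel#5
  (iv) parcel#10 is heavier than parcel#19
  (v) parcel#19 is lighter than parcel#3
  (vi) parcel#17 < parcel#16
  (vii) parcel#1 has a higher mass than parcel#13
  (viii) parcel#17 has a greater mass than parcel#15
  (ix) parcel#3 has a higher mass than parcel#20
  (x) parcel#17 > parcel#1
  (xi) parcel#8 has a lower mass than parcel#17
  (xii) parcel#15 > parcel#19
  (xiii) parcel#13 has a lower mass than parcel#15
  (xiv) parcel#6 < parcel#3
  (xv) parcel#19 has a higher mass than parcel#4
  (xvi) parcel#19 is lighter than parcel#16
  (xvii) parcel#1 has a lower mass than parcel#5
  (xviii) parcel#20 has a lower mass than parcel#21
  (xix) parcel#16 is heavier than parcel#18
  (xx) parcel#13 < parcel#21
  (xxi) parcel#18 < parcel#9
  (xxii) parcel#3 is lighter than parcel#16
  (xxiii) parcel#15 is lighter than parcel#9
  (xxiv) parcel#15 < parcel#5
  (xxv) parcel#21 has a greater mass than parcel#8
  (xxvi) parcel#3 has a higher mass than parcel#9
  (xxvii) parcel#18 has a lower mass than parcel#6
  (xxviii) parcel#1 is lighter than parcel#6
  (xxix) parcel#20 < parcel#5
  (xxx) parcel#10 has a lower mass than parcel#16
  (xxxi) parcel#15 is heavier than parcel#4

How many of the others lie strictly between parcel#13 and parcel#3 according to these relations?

Chaining upward from parcel#13 reaches: parcel#21, parcel#1, parcel#6, parcel#15, parcel#9, parcel#17, parcel#5, parcel#16.
Chaining downward from parcel#3 reaches: parcel#4, parcel#19, parcel#20, parcel#1, parcel#18, parcel#6, parcel#15, parcel#9.
Strictly between parcel#13 and parcel#3 are those in both lists: parcel#1, parcel#6, parcel#15, parcel#9 — 4 elements.

4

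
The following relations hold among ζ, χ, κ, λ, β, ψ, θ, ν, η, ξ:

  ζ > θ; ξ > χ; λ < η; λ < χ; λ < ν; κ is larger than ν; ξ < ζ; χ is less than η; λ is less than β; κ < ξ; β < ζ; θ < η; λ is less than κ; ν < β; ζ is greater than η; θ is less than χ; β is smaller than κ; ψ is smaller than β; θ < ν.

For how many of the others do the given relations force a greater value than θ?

7

The elements the relations force above θ are χ, ν, η, β, κ, ξ, ζ — no chain reaches any other.
That is 7.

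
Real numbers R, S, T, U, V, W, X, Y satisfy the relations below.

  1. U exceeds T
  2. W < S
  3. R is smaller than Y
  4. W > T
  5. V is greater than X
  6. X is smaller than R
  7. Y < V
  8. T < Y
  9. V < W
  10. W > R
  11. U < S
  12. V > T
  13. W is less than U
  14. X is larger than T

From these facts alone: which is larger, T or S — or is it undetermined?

S

T < X and X < R give T < R.
With R < Y: T < X < R < Y.
Then Y < V extends the chain to V.
Then V < W extends the chain to W.
Then W < U extends the chain to U.
Then U < S extends the chain to S.
So S is larger.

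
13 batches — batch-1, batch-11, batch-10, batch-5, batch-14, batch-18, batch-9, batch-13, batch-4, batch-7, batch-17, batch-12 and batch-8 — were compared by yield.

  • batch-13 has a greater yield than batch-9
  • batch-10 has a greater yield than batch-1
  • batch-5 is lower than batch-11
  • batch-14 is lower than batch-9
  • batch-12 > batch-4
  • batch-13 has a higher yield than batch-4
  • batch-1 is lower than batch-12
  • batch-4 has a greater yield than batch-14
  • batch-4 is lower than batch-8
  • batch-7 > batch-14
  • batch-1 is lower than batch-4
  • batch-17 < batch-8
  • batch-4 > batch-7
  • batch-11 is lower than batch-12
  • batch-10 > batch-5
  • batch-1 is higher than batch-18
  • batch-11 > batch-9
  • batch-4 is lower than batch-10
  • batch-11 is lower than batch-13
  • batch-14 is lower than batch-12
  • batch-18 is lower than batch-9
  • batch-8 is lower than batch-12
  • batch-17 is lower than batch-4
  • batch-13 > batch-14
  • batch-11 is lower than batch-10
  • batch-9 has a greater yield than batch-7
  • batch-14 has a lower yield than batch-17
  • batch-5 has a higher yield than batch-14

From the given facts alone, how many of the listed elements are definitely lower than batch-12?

10

From batch-12 the given relations immediately reach batch-14, batch-11, batch-1, batch-4, batch-8.
From those, batch-5, batch-17, batch-18, batch-7, batch-9 — 10 in total.
Nothing else is reachable below batch-12; 10 in all.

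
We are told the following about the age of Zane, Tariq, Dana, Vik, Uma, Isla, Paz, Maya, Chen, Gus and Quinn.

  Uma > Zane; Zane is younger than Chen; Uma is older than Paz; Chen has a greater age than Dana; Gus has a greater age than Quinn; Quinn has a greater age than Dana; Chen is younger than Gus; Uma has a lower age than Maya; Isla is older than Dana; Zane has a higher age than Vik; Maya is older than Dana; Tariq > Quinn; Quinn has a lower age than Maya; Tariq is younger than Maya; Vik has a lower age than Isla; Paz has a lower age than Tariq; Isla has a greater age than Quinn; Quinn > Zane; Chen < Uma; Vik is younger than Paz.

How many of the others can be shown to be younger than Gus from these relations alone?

5

Directly below Gus: Chen, Quinn.
One step further: Zane, Dana (4 so far).
One step further: Vik (5 so far).
Nothing else is reachable below Gus; 5 in all.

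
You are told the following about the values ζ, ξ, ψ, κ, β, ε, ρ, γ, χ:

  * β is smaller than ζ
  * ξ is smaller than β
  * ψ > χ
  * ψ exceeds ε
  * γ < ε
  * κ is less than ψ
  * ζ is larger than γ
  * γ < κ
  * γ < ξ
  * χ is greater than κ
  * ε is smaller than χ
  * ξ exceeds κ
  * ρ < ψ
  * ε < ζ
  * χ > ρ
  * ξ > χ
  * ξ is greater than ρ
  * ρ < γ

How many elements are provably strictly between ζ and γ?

5

The relations place γ below ζ. An element lies strictly between them when it is forced above γ and also forced below ζ.
Above γ: {κ, ε, χ, ξ, β, ψ}. Below ζ: {ρ, κ, ε, χ, ξ, β}.
Intersection: {κ, ε, χ, ξ, β} — 5.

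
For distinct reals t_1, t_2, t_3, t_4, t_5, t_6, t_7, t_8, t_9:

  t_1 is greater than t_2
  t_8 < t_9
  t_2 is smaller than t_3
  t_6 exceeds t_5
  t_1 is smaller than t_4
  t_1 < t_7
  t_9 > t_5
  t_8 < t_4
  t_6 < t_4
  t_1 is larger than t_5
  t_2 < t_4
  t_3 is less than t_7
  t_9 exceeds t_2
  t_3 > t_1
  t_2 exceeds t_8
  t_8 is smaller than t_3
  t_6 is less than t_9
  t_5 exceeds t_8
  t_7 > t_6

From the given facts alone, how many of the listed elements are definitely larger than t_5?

Directly above t_5: t_1, t_6, t_9.
One step further: t_3, t_4, t_7 (6 so far).
No other element is forced above t_5 by the given relations, so the count is 6.

6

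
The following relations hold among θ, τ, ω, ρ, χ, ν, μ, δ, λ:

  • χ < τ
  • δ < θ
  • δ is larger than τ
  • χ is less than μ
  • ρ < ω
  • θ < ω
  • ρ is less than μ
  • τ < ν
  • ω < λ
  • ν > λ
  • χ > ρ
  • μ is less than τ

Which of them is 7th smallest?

ω

Chaining the given pairs: ρ < χ < μ < τ < δ < θ < ω < λ < ν.
Counting 7 from the smallest end gives ω.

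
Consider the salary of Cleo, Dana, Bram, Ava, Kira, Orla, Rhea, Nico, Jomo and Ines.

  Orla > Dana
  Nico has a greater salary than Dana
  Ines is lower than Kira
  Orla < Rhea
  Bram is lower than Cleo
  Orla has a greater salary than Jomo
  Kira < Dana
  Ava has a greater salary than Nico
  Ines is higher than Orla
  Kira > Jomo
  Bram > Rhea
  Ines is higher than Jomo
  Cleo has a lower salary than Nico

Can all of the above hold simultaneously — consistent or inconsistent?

inconsistent

Chaining the given relations yields Ines < Kira < Dana < Orla, so Ines < Orla. But one relation states Orla < Ines. These cannot both hold.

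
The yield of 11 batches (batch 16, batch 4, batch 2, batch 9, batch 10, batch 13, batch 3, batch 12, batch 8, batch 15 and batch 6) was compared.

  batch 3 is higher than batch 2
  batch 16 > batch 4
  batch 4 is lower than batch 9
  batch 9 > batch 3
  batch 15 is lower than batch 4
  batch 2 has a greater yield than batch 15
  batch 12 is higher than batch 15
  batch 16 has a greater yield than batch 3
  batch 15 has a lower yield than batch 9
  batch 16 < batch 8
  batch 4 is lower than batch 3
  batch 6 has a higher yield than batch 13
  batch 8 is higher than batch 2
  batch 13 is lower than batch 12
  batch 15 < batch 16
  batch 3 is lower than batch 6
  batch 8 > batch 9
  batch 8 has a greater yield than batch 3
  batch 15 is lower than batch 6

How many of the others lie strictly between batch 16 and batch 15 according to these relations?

The relations place batch 15 below batch 16. An element lies strictly between them when it is forced above batch 15 and also forced below batch 16.
Above batch 15: {batch 4, batch 12, batch 2, batch 3, batch 6, batch 9, batch 8}. Below batch 16: {batch 4, batch 2, batch 3}.
Intersection: {batch 4, batch 2, batch 3} — 3.

3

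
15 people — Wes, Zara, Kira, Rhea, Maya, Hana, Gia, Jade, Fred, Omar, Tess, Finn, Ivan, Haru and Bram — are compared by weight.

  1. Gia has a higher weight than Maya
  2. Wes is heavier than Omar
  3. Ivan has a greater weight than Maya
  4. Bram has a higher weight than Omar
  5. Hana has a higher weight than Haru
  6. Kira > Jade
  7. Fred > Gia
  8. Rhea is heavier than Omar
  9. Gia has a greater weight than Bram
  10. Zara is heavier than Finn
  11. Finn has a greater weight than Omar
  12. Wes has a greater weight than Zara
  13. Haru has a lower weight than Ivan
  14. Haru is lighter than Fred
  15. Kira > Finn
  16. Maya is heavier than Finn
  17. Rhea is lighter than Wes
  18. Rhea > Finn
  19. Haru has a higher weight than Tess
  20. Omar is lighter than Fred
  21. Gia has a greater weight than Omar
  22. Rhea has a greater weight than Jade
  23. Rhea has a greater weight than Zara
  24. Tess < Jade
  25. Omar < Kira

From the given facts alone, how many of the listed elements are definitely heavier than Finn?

8

Directly above Finn: Maya, Kira, Zara, Rhea.
One step further: Gia, Ivan, Wes (7 so far).
One step further: Fred (8 so far).
Nothing else is reachable above Finn; 8 in all.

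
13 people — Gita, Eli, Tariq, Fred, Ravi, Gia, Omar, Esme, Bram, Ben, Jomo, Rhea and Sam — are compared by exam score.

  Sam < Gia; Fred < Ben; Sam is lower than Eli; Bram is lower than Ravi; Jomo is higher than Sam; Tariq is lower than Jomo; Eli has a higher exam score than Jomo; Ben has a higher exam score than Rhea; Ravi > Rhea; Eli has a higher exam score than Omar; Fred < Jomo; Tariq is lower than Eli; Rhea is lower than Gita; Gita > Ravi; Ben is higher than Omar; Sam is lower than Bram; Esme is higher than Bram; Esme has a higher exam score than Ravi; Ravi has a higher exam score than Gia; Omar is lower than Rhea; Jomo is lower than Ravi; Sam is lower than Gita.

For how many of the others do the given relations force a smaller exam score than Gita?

From Gita the given relations immediately reach Sam, Rhea, Ravi.
From those, Omar, Gia, Bram, Jomo — 7 in total.
From those, Fred, Tariq — 9 in total.
No other element is forced below Gita by the given relations, so the count is 9.

9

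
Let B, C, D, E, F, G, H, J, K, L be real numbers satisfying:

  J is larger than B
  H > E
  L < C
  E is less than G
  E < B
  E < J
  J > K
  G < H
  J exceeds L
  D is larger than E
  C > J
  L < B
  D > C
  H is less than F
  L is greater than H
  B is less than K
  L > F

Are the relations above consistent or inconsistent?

consistent

Every relation is compatible with E < G < H < F < L < B < K < J < C < D; the set is consistent.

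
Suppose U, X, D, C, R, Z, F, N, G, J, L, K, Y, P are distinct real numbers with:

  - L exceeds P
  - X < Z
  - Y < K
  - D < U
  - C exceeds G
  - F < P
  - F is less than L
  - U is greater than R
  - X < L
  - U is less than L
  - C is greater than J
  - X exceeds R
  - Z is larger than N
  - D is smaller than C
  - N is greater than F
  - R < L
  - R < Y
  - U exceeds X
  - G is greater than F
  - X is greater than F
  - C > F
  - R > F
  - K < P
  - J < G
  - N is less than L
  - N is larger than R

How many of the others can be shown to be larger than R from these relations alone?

The elements the relations force above R are Y, N, K, P, X, U, L, Z — no chain reaches any other.
That is 8.

8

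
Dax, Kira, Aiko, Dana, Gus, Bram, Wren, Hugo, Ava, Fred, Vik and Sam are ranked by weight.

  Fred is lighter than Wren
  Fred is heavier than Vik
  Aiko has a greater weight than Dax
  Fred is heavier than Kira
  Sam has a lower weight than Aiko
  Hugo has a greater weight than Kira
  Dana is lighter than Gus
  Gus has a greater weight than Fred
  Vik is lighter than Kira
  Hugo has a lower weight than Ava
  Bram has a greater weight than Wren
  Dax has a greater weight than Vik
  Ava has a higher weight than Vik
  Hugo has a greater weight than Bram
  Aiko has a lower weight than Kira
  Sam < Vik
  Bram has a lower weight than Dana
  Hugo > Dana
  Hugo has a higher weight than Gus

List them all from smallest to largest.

Sam < Vik < Dax < Aiko < Kira < Fred < Wren < Bram < Dana < Gus < Hugo < Ava

The consecutive links are each given: Sam < Vik; Vik < Dax; Dax < Aiko; Aiko < Kira; Kira < Fred; Fred < Wren; Wren < Bram; Bram < Dana; Dana < Gus; Gus < Hugo; Hugo < Ava.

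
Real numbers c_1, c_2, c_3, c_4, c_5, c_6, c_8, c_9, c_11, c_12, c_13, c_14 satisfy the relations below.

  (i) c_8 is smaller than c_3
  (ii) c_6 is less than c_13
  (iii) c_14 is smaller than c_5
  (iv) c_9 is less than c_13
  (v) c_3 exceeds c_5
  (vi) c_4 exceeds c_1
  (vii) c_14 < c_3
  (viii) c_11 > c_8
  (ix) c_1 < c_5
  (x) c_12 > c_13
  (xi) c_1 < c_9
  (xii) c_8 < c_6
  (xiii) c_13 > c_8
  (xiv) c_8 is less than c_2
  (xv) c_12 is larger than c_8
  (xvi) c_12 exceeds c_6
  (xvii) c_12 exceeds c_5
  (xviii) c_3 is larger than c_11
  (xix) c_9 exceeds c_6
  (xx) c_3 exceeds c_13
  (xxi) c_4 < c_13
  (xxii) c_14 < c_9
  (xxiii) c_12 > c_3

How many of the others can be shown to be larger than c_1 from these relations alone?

From c_1 the given relations immediately reach c_5, c_4, c_9.
From those, c_13, c_3, c_12 — 6 in total.
No other element is forced above c_1 by the given relations, so the count is 6.

6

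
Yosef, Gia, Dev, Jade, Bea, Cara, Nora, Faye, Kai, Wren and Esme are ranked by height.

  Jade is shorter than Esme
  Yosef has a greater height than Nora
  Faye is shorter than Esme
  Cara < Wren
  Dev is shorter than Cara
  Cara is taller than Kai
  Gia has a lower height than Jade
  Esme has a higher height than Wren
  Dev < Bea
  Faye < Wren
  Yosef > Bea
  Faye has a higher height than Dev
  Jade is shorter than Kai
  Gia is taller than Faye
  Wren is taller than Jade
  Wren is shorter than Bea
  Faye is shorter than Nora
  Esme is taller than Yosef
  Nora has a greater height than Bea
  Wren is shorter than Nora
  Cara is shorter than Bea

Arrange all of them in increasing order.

Each adjacent pair is fixed by a given relation: Dev < Faye; Faye < Gia; Gia < Jade; Jade < Kai; Kai < Cara; Cara < Wren; Wren < Bea; Bea < Nora; Nora < Yosef; Yosef < Esme. Chaining them end to end gives the full order.

Dev < Faye < Gia < Jade < Kai < Cara < Wren < Bea < Nora < Yosef < Esme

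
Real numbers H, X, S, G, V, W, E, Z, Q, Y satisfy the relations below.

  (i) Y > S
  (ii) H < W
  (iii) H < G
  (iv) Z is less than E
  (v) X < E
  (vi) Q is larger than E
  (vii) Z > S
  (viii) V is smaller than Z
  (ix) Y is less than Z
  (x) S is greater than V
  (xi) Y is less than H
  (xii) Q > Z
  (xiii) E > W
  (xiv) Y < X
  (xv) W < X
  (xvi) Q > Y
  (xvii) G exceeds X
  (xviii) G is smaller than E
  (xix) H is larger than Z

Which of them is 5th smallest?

Piecing the relations together gives one ordering: V < S < Y < Z < H < W < X < G < E < Q.
The 5th smallest is H.

H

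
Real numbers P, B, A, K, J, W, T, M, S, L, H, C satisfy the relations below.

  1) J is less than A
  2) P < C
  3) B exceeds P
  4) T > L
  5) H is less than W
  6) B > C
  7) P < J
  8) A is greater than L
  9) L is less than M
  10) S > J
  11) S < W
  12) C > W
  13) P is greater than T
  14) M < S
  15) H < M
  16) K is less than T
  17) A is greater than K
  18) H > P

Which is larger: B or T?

B

The relevant relations are T < P; P < H; H < M; M < S; S < W; W < C; C < B.
Chaining these gives T < P < H < M < S < W < C < B.
So T < B; B is the larger of the two.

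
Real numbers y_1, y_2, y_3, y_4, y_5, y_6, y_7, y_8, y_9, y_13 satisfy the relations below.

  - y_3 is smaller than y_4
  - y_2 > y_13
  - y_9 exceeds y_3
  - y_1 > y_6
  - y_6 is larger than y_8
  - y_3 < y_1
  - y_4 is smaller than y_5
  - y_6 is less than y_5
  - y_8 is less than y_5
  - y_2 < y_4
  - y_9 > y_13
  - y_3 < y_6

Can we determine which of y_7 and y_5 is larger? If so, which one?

undetermined

Following every chain through y_7: nothing is chained to y_7.
y_5 is not reached, and no chain runs the other way from y_5 to y_7.
So the given relations leave the order of y_7 and y_5 undetermined.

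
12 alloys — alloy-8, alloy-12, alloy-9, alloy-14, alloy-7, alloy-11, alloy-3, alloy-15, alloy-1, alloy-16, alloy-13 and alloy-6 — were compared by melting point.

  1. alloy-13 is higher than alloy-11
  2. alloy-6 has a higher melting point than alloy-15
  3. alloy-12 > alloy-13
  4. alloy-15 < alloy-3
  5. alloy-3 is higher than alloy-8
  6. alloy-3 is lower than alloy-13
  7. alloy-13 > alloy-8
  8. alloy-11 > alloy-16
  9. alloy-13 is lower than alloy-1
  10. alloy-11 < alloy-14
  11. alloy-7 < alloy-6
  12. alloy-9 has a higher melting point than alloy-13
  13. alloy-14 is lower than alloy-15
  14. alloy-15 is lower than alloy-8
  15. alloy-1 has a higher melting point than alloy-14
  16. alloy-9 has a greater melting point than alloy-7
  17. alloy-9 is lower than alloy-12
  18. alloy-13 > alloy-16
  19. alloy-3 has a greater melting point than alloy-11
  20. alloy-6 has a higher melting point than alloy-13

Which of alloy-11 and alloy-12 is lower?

alloy-11

Chaining the given relations: alloy-11 < alloy-14 < alloy-15 < alloy-8 < alloy-3 < alloy-13 < alloy-9 < alloy-12.
So alloy-11 < alloy-12; alloy-11 is the lower of the two.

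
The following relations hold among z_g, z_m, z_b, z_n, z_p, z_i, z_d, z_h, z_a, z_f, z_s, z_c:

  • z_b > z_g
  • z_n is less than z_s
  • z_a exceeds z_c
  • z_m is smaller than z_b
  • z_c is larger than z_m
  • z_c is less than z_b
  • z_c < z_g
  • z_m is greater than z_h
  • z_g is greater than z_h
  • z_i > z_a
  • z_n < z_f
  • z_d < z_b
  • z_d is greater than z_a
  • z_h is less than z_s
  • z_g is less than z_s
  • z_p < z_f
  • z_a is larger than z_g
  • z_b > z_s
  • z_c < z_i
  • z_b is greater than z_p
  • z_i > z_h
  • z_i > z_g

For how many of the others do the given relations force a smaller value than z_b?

9

The elements the relations force below z_b are z_h, z_m, z_c, z_p, z_g, z_n, z_a, z_d, z_s — no chain reaches any other.
That is 9.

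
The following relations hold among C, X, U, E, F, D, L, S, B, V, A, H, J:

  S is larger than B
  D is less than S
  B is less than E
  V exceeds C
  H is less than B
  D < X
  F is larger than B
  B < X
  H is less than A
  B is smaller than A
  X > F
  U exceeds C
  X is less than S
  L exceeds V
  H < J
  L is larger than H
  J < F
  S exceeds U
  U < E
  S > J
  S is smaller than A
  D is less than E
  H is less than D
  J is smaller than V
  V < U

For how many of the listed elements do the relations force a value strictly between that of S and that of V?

Chaining upward from V reaches: U, L, A, E.
Chaining downward from S reaches: H, B, J, F, C, D, U, X.
Strictly between V and S are those in both lists: U — 1 element.

1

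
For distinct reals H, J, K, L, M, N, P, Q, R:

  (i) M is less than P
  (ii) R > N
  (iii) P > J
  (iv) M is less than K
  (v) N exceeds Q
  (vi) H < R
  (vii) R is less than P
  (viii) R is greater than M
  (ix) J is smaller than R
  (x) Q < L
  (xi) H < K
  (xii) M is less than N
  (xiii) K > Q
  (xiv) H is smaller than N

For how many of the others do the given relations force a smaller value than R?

The elements the relations force below R are H, Q, M, N, J — no chain reaches any other.
That is 5.

5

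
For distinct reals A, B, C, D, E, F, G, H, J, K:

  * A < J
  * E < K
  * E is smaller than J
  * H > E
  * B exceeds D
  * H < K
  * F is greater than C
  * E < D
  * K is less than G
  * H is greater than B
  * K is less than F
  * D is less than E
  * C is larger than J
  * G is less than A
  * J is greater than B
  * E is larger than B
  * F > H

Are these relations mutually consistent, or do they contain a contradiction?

inconsistent

We have E < D stated directly, yet also D < B < E by chaining the others — so D < E. Contradiction.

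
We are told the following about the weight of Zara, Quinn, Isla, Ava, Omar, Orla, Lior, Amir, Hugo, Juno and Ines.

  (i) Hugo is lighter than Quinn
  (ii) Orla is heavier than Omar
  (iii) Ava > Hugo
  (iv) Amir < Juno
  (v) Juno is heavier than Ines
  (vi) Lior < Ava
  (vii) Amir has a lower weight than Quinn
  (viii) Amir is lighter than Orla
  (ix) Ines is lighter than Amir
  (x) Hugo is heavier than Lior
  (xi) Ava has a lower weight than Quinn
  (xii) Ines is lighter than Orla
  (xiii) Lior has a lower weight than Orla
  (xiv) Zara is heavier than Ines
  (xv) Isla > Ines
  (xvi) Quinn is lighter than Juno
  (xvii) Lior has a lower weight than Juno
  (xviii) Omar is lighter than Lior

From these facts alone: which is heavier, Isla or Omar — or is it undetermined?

undetermined

Following every chain through Omar: above Omar we get Lior, Hugo, Ava, Orla, Quinn, Juno.
Isla is not reached, and no chain runs the other way from Isla to Omar.
So the given relations leave the order of Omar and Isla undetermined.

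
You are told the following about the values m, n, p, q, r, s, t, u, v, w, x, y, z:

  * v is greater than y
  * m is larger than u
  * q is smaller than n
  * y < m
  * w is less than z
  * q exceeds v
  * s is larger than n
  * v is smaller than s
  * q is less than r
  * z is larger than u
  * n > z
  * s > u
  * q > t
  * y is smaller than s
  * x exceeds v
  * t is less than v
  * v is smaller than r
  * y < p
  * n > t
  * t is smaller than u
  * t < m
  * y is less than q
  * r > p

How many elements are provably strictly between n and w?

Chaining upward from w reaches: z, s.
Chaining downward from n reaches: y, t, v, u, q, z.
Strictly between w and n are those in both lists: z — 1 element.

1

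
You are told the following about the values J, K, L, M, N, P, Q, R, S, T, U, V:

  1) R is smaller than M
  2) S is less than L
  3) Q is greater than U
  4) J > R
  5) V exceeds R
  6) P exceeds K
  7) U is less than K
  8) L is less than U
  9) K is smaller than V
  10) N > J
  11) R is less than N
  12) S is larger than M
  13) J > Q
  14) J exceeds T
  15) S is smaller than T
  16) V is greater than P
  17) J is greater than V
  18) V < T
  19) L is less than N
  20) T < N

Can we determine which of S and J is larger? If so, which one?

J

The relevant relations are S < L; L < U; U < K; K < P; P < V; V < T; T < J.
Together: S < L < U < K < P < V < T < J.
So J is larger.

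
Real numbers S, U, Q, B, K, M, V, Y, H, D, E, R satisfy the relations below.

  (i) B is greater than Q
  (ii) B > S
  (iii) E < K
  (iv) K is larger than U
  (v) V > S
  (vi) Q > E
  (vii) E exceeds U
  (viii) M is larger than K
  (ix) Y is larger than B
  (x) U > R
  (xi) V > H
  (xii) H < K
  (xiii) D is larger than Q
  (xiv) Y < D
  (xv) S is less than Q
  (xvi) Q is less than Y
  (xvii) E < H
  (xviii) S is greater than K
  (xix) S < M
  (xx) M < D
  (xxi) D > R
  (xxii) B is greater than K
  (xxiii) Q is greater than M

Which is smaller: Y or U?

U

Chaining the given relations: U < E < H < K < S < M < Q < B < Y.
So U < Y; U is the smaller of the two.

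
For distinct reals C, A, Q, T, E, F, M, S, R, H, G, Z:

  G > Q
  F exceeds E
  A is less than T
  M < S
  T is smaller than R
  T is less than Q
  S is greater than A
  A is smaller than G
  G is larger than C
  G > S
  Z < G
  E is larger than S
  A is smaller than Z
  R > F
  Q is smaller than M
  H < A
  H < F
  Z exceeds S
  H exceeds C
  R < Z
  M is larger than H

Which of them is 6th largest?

S

Piecing the relations together gives one ordering: C < H < A < T < Q < M < S < E < F < R < Z < G.
Counting 6 from the largest end gives S.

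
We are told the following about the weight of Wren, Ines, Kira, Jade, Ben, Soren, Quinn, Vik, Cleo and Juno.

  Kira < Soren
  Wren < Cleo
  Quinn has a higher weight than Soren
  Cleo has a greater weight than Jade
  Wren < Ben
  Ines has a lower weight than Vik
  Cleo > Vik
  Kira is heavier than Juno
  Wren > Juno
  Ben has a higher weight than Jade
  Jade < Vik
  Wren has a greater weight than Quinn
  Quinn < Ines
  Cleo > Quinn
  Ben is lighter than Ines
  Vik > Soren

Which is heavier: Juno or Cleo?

Cleo

The relevant relations are Juno < Kira; Kira < Soren; Soren < Quinn; Quinn < Wren; Wren < Ben; Ben < Ines; Ines < Vik; Vik < Cleo.
Chaining these gives Juno < Kira < Soren < Quinn < Wren < Ben < Ines < Vik < Cleo.
So Juno < Cleo; Cleo is the heavier of the two.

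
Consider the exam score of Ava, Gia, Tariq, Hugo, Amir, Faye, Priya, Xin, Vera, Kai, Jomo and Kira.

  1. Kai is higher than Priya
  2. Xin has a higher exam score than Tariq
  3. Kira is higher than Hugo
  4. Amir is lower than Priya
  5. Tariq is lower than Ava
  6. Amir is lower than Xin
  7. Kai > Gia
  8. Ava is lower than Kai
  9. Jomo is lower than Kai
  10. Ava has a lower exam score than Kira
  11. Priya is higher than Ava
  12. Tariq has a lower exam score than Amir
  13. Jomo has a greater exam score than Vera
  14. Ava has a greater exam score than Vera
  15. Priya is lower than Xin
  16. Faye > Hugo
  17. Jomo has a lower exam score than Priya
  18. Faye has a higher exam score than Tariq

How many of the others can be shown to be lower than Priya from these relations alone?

5

The elements the relations force below Priya are Tariq, Vera, Ava, Jomo, Amir — no chain reaches any other.
That is 5.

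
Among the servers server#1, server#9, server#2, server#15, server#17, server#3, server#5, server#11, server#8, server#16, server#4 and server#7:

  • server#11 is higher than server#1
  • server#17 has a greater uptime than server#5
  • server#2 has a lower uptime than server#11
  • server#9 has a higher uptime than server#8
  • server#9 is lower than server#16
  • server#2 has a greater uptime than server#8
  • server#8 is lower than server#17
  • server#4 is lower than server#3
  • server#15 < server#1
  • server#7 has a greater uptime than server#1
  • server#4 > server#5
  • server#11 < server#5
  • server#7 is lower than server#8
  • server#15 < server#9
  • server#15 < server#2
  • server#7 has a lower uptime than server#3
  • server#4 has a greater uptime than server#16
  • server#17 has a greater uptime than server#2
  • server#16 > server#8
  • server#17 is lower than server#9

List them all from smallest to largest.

server#15 < server#1 < server#7 < server#8 < server#2 < server#11 < server#5 < server#17 < server#9 < server#16 < server#4 < server#3

The consecutive links are each given: server#15 < server#1; server#1 < server#7; server#7 < server#8; server#8 < server#2; server#2 < server#11; server#11 < server#5; server#5 < server#17; server#17 < server#9; server#9 < server#16; server#16 < server#4; server#4 < server#3.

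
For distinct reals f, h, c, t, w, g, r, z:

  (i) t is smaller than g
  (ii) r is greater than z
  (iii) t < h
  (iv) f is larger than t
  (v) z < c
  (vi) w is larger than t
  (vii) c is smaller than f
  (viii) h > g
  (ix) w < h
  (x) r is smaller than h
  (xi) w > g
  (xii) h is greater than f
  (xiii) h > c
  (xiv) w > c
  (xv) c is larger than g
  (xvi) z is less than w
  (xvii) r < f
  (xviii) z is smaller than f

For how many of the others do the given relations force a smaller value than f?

The elements the relations force below f are t, g, z, c, r — no chain reaches any other.
That is 5.

5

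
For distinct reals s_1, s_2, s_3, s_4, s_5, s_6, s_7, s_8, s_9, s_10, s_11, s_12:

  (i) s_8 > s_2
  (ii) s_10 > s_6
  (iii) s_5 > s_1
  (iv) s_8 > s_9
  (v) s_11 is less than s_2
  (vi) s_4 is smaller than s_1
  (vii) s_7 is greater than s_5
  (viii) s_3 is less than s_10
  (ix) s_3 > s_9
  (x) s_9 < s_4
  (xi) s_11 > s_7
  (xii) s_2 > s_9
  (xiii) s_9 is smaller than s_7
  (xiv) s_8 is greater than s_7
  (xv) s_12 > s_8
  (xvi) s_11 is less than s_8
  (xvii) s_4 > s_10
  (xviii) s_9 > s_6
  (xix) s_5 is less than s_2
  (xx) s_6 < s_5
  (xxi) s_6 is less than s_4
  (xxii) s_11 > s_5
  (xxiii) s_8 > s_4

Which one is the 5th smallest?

s_4

Chaining the given pairs: s_6 < s_9 < s_3 < s_10 < s_4 < s_1 < s_5 < s_7 < s_11 < s_2 < s_8 < s_12.
Counting 5 from the smallest end gives s_4.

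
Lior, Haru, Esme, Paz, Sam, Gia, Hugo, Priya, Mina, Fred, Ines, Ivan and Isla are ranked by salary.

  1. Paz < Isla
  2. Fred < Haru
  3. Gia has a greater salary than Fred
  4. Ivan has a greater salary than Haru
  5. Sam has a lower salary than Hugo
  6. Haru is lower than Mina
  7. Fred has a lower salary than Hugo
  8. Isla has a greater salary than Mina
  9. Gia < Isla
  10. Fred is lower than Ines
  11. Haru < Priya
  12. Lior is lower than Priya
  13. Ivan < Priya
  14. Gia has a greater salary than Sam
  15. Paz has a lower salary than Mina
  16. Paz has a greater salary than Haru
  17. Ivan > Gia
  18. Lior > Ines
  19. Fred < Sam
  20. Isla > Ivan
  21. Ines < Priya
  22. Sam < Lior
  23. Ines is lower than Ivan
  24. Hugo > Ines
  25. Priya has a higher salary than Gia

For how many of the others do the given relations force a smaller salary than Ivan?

Directly below Ivan: Haru, Ines, Gia.
One step further: Fred, Sam (5 so far).
No other element is forced below Ivan by the given relations, so the count is 5.

5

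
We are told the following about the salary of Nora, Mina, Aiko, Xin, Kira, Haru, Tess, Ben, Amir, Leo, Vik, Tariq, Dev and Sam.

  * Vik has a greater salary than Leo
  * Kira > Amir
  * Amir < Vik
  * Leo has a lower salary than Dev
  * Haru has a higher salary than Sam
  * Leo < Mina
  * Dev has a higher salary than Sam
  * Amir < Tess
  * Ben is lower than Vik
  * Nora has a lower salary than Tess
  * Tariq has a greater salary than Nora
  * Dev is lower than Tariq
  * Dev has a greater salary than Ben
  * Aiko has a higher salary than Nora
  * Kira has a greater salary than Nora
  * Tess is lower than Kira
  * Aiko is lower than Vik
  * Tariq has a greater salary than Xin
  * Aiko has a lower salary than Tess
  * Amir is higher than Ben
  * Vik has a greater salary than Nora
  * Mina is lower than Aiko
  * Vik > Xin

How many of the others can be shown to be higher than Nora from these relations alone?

5

Directly above Nora: Aiko, Vik, Tess, Tariq, Kira.
No other element is forced above Nora by the given relations, so the count is 5.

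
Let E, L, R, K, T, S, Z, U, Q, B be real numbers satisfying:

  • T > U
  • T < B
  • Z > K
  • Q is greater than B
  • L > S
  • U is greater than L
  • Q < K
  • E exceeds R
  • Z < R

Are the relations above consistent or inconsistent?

The single ordering S < L < U < T < B < Q < K < Z < R < E satisfies every listed relation, so no contradiction arises.

consistent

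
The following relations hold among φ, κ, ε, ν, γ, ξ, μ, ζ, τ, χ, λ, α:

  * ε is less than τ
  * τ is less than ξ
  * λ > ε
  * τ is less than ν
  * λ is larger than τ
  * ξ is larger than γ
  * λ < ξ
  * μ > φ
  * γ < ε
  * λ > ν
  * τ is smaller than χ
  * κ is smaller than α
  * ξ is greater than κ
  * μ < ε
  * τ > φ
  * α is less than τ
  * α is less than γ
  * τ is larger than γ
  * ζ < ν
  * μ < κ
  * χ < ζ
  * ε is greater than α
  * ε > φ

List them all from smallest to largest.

φ < μ < κ < α < γ < ε < τ < χ < ζ < ν < λ < ξ

Nothing is placed below φ, so it is least; from there φ < μ; μ < κ; κ < α; α < γ; γ < ε; ε < τ; τ < χ; χ < ζ; ζ < ν; ν < λ; λ < ξ, each given directly.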